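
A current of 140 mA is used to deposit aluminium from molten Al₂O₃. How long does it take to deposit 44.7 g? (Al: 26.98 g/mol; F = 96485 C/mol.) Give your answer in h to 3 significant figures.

952 h

n(Al) = 44.7 / 26.98 = 1.657 mol
Al³⁺ + 3e⁻ → Al, so n(e⁻) = 3 × 1.657 = 4.971 mol
Q = 4.971 × 96485 = 4.796×10^5 C
t = Q / I = 4.796×10^5 / 0.140 = 3.426×10^6 s = 952 h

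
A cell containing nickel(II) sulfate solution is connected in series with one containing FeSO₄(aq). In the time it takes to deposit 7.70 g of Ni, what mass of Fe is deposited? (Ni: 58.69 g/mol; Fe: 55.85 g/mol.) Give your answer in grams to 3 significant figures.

n(Ni) = 7.70 / 58.69 = 0.1312 mol
Ni²⁺ + 2e⁻ → Ni, so n(e⁻) = 2 × 0.1312 = 0.2624 mol
In series, the same 0.2624 mol of electrons flows through the second cell.
Fe²⁺ + 2e⁻ → Fe, so n(Fe) = 0.2624 / 2 = 0.1312 mol
m(Fe) = 0.1312 × 55.85 = 7.33 g

7.33 g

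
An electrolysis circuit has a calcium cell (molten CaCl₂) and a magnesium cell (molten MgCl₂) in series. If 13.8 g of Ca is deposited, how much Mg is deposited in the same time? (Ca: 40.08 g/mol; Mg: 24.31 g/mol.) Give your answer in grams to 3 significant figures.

8.37 g

n(Ca) = 13.8 / 40.08 = 0.3443 mol
Ca²⁺ + 2e⁻ → Ca, so n(e⁻) = 2 × 0.3443 = 0.6886 mol
The cells are in series, so the same charge (and hence the same n(e⁻) = 0.6886 mol) passes through both.
Mg²⁺ + 2e⁻ → Mg, so n(Mg) = 0.6886 / 2 = 0.3443 mol
m(Mg) = 0.3443 × 24.31 = 8.37 g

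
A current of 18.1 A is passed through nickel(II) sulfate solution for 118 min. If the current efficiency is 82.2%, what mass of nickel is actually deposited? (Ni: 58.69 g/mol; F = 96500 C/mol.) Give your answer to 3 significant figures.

Q = 18.1 × 7080 = 1.281×10^5 C
n(e⁻) = 1.281×10^5 / 96500 = 1.327 mol
Ni²⁺ + 2e⁻ → Ni, so theoretical m(Ni) = 0.6635 × 58.69 = 38.94 g
Actual mass = 82.2% × 38.94 = 32.0 g

32.0 g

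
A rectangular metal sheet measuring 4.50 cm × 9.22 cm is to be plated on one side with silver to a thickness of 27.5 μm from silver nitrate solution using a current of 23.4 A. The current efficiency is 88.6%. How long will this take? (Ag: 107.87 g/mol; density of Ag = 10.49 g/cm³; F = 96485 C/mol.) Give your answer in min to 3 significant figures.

Plated area = 4.50 × 9.22 = 41.49 cm²
Volume = 41.49 × 27.5×10⁻⁴ cm = 0.1141 cm³
m(Ag) = 0.1141 × 10.49 = 1.197 g
n(Ag) = 1.197 / 107.87 = 0.01110 mol; n(e⁻) = 0.01110 mol
Q = 0.01110 × 96485 / 0.886 = 1209 C
t = 1209 / 23.4 = 51.67 s = 0.861 min

0.861 min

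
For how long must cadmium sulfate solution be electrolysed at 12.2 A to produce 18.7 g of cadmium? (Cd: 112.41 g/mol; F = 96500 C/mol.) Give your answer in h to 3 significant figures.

0.731 h

n(Cd) = 18.7 / 112.41 = 0.1664 mol
Cd²⁺ + 2e⁻ → Cd, so n(e⁻) = 2 × 0.1664 = 0.3328 mol
Q = 0.3328 × 96500 = 32120 C
t = Q / I = 32120 / 12.2 = 2633 s = 0.731 h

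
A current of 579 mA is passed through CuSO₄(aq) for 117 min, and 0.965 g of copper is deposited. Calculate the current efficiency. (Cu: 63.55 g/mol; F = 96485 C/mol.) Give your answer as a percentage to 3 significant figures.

72.1%

Q = 0.579 × 7020 = 4065 C
n(e⁻) = 4065 / 96485 = 0.04213 mol
Cu²⁺ + 2e⁻ → Cu, so theoretical n(Cu) = 0.02107 mol → 1.339 g
Efficiency = 0.965 / 1.339 = 0.7207 = 72.1%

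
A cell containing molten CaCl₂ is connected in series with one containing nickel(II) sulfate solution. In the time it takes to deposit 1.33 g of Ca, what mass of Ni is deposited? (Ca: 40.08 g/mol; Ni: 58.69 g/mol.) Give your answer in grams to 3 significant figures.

n(Ca) = 1.33 / 40.08 = 0.03318 mol
Ca²⁺ + 2e⁻ → Ca, so n(e⁻) = 2 × 0.03318 = 0.06636 mol
Same current for the same time ⇒ same n(e⁻) = 0.06636 mol in both cells.
Ni²⁺ + 2e⁻ → Ni, so n(Ni) = 0.06636 / 2 = 0.03318 mol
m(Ni) = 0.03318 × 58.69 = 1.95 g

1.95 g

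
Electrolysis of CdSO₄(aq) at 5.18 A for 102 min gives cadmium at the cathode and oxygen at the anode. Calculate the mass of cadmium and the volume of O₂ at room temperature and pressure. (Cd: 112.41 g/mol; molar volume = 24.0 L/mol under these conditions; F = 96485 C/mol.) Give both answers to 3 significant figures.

18.5 g Cd; 1.97 L O₂

Q = 5.18 × 6120 = 31700 C; n(e⁻) = 31700 / 96485 = 0.3285 mol
Cathode: Cd²⁺ + 2e⁻ → Cd → n(Cd) = 0.3285/2 = 0.1643 mol → 18.5 g
Anode: 2H₂O → O₂ + 4H⁺ + 4e⁻ → n(O₂) = 0.3285/4 = 0.08213 mol → 1.97 L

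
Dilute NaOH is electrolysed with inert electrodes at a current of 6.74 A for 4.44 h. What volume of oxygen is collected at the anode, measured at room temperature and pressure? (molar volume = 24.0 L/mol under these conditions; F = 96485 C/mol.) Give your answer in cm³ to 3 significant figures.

6700 cm³

Q = 6.74 A × 15984 s = 1.077×10^5 C
n(e⁻) = Q/F = 1.077×10^5/96485 = 1.116 mol
2H₂O → O₂ + 4H⁺ + 4e⁻, so n(O₂) = 1.116 / 4 = 0.2790 mol
V = 0.2790 × 24.0 = 6.696 L
= 6700 cm³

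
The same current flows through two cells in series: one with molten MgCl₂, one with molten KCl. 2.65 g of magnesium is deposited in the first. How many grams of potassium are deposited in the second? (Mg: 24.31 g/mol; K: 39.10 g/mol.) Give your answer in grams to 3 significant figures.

n(Mg) = 2.65 / 24.31 = 0.1090 mol
Mg²⁺ + 2e⁻ → Mg, so n(e⁻) = 2 × 0.1090 = 0.2180 mol
The cells are in series, so the same charge (and hence the same n(e⁻) = 0.2180 mol) passes through both.
K⁺ + e⁻ → K, so n(K) = 0.2180 mol
m(K) = 0.2180 × 39.10 = 8.52 g

8.52 g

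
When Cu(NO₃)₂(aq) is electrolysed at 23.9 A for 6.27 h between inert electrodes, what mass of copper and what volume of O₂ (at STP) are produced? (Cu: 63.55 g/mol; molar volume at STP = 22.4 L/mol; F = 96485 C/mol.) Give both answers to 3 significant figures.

178 g Cu; 31.3 L O₂

Q = 23.9 × 22572 = 5.395×10^5 C; n(e⁻) = 5.395×10^5 / 96485 = 5.592 mol
Cathode: Cu²⁺ + 2e⁻ → Cu → n(Cu) = 5.592/2 = 2.796 mol → 178 g
Anode: 2H₂O → O₂ + 4H⁺ + 4e⁻ → n(O₂) = 5.592/4 = 1.398 mol → 31.3 L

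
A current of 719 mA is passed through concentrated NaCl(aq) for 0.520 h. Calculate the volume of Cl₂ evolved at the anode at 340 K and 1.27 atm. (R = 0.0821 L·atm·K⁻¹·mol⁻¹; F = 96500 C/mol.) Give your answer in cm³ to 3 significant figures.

Charge passed = 0.719 × 1872 = 1346 C
n(e⁻) = Q/F = 1346/96500 = 0.01395 mol
2Cl⁻ → Cl₂ + 2e⁻, so n(Cl₂) = 0.01395 / 2 = 0.006975 mol
V = nRT/P = 0.006975 × 0.0821 × 340 / 1.27 = 0.1533 L
= 153 cm³

153 cm³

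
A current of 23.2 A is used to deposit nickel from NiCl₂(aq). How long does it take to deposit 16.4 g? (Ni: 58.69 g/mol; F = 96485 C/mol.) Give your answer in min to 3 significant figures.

38.7 min

n(Ni) = 16.4 / 58.69 = 0.2794 mol
Ni²⁺ + 2e⁻ → Ni, so n(e⁻) = 2 × 0.2794 = 0.5588 mol
Q = 0.5588 × 96485 = 53920 C
t = Q / I = 53920 / 23.2 = 2324 s = 38.7 min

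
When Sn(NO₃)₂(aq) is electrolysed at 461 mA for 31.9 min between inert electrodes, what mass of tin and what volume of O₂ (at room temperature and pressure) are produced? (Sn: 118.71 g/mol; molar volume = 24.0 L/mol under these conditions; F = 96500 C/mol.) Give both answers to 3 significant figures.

0.543 g Sn; 0.0549 L O₂

Q = 0.461 × 1914 = 882.4 C; n(e⁻) = 882.4 / 96500 = 0.009144 mol
Cathode: Sn²⁺ + 2e⁻ → Sn → n(Sn) = 0.009144/2 = 0.004572 mol → 0.543 g
Anode: 2H₂O → O₂ + 4H⁺ + 4e⁻ → n(O₂) = 0.009144/4 = 0.002286 mol → 0.0549 L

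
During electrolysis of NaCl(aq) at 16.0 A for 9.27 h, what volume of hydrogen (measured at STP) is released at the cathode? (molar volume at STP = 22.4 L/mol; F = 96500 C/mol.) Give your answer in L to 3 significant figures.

Charge passed = 16.0 × 33372 = 5.340×10^5 C
n(e⁻) = 5.340×10^5 / 96500 = 5.534 mol
2H⁺ + 2e⁻ → H₂, so n(H₂) = 5.534 / 2 = 2.767 mol
V = 2.767 × 22.4 = 61.98 L

62.0 L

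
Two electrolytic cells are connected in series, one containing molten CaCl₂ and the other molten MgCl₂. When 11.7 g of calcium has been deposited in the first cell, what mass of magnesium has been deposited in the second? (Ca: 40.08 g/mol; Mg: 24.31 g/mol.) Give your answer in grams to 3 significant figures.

n(Ca) = 11.7 / 40.08 = 0.2919 mol
Ca²⁺ + 2e⁻ → Ca, so n(e⁻) = 2 × 0.2919 = 0.5838 mol
In series, the same 0.5838 mol of electrons flows through the second cell.
Mg²⁺ + 2e⁻ → Mg, so n(Mg) = 0.5838 / 2 = 0.2919 mol
m(Mg) = 0.2919 × 24.31 = 7.10 g

7.10 g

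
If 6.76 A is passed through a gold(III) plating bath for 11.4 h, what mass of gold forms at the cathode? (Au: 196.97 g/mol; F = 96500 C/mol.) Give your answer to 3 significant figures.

Q = It = 6.76 × 41040 = 2.774×10^5 C
n(e⁻) = Q/F = 2.774×10^5/96500 = 2.875 mol
Au³⁺ + 3e⁻ → Au, so n(Au) = 2.875 / 3 = 0.9583 mol
m = 0.9583 × 196.97 = 189 g

189 g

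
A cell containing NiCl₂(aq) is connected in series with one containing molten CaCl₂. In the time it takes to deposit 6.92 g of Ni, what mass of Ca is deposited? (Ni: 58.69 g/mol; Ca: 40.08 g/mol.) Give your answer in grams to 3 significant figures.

n(Ni) = 6.92 / 58.69 = 0.1179 mol
Ni²⁺ + 2e⁻ → Ni, so n(e⁻) = 2 × 0.1179 = 0.2358 mol
Since the cells are in series, n(e⁻) in the Ca cell is also 0.2358 mol.
Ca²⁺ + 2e⁻ → Ca, so n(Ca) = 0.2358 / 2 = 0.1179 mol
m(Ca) = 0.1179 × 40.08 = 4.73 g

4.73 g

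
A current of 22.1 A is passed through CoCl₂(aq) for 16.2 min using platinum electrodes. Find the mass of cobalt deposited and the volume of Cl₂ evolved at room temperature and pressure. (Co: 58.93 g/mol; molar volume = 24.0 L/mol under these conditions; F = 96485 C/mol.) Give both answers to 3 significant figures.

6.56 g Co; 2.67 L Cl₂

Q = 22.1 × 972 = 21480 C; n(e⁻) = 21480 / 96485 = 0.2226 mol
Cathode: Co²⁺ + 2e⁻ → Co → n(Co) = 0.2226/2 = 0.1113 mol → 6.56 g
Anode: 2Cl⁻ → Cl₂ + 2e⁻ → n(Cl₂) = 0.2226/2 = 0.1113 mol → 2.67 L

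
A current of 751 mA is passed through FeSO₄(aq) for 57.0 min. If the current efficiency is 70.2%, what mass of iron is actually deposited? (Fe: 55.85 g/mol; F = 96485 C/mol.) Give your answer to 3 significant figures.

Q = 0.751 × 3420 = 2568 C
n(e⁻) = 2568 / 96485 = 0.02662 mol
Fe²⁺ + 2e⁻ → Fe, so theoretical m(Fe) = 0.01331 × 55.85 = 0.7434 g
Actual mass = 70.2% × 0.7434 = 0.522 g

0.522 g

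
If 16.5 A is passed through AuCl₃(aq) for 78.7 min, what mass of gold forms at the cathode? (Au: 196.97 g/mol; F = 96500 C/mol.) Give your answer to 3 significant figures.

53.0 g

Q = It = 16.5 × 4722 = 77910 C
Moles of electrons = 77910 / 96500 = 0.8074 mol
Au³⁺ + 3e⁻ → Au, so n(Au) = 0.8074 / 3 = 0.2691 mol
m = 0.2691 × 196.97 = 53.0 g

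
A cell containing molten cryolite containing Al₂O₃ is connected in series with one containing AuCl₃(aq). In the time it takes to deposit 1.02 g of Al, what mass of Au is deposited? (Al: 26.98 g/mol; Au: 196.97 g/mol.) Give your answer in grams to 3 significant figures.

7.45 g

n(Al) = 1.02 / 26.98 = 0.03781 mol
Al³⁺ + 3e⁻ → Al, so n(e⁻) = 3 × 0.03781 = 0.1134 mol
In series, the same 0.1134 mol of electrons flows through the second cell.
Au³⁺ + 3e⁻ → Au, so n(Au) = 0.1134 / 3 = 0.03780 mol
m(Au) = 0.03780 × 196.97 = 7.45 g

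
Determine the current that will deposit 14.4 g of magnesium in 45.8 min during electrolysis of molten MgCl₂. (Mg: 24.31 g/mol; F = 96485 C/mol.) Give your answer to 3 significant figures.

n(Mg) = 14.4 / 24.31 = 0.5923 mol
Mg²⁺ + 2e⁻ → Mg, so n(e⁻) = 2 × 0.5923 = 1.185 mol
Q = 1.185 × 96485 = 1.143×10^5 C
I = Q / t = 1.143×10^5 / 2748 s = 41.6 A

41.6 A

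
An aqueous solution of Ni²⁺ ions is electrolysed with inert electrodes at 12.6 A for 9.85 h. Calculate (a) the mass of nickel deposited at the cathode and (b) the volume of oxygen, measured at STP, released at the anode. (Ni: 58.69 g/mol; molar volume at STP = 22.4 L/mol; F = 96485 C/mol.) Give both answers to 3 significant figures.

Q = 12.6 × 35460 = 4.468×10^5 C; n(e⁻) = 4.468×10^5 / 96485 = 4.631 mol
Cathode: Ni²⁺ + 2e⁻ → Ni → n(Ni) = 4.631/2 = 2.316 mol → 136 g
Anode: 2H₂O → O₂ + 4H⁺ + 4e⁻ → n(O₂) = 4.631/4 = 1.158 mol → 25.9 L

136 g Ni; 25.9 L O₂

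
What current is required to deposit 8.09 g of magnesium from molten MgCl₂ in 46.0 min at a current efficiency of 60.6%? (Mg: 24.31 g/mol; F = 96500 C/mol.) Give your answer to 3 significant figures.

38.4 A

n(Mg) = 8.09 / 24.31 = 0.3328 mol
Mg²⁺ + 2e⁻ → Mg, so n(e⁻) = 2 × 0.3328 = 0.6656 mol
Q = 0.6656 × 96500 / 0.606 = 1.060×10^5 C
I = Q / t = 1.060×10^5 / 2760 s = 38.4 A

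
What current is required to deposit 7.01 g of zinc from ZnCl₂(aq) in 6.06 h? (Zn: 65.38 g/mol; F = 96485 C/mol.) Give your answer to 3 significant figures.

0.948 A

n(Zn) = 7.01 / 65.38 = 0.1072 mol
Zn²⁺ + 2e⁻ → Zn, so n(e⁻) = 2 × 0.1072 = 0.2144 mol
Q = 0.2144 × 96485 = 20690 C
I = Q / t = 20690 / 21816 s = 0.948 A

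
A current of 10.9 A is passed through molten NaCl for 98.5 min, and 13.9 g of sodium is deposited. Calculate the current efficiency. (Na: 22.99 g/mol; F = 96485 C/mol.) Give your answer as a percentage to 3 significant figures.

90.6%

Q = 10.9 × 5910 = 64420 C
n(e⁻) = 64420 / 96485 = 0.6677 mol
Na⁺ + e⁻ → Na, so theoretical n(Na) = 0.6677 mol → 15.35 g
Efficiency = 13.9 / 15.35 = 0.9055 = 90.6%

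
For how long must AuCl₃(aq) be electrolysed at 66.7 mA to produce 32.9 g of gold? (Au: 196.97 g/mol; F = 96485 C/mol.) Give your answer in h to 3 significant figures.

n(Au) = 32.9 / 196.97 = 0.1670 mol
Au³⁺ + 3e⁻ → Au, so n(e⁻) = 3 × 0.1670 = 0.5010 mol
Q = 0.5010 × 96485 = 48340 C
t = Q / I = 48340 / 0.0667 = 7.247×10^5 s = 201 h

201 h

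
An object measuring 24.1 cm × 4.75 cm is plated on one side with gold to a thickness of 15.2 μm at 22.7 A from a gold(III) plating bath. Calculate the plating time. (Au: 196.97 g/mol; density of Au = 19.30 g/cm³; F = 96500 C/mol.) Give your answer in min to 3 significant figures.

Plated area = 24.1 × 4.75 = 114.5 cm²
Volume = 114.5 × 15.2×10⁻⁴ cm = 0.1740 cm³
m(Au) = 0.1740 × 19.30 = 3.358 g
n(Au) = 3.358 / 196.97 = 0.01705 mol; n(e⁻) = 3 × 0.01705 = 0.05115 mol
Q = 0.05115 × 96500 = 4936 C
t = 4936 / 22.7 = 217.4 s = 3.62 min

3.62 min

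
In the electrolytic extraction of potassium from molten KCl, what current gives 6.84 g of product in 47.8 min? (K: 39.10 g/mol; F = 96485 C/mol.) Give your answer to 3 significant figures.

n(K) = 6.84 / 39.10 = 0.1749 mol
K⁺ + e⁻ → K, so n(e⁻) = 0.1749 mol
Q = 0.1749 × 96485 = 16880 C
I = Q / t = 16880 / 2868 s = 5.89 A

5.89 A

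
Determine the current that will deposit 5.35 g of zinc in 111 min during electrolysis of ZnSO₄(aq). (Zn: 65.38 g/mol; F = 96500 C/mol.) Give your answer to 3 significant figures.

2.37 A

n(Zn) = 5.35 / 65.38 = 0.08183 mol
Zn²⁺ + 2e⁻ → Zn, so n(e⁻) = 2 × 0.08183 = 0.1637 mol
Q = 0.1637 × 96500 = 15800 C
I = Q / t = 15800 / 6660 s = 2.37 A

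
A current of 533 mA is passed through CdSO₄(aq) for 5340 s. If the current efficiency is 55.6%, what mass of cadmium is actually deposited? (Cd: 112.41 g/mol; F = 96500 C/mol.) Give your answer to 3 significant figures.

Q = 0.533 × 5340 = 2846 C
n(e⁻) = 2846 / 96500 = 0.02949 mol
Cd²⁺ + 2e⁻ → Cd, so theoretical m(Cd) = 0.01475 × 112.41 = 1.658 g
Actual mass = 55.6% × 1.658 = 0.922 g

0.922 g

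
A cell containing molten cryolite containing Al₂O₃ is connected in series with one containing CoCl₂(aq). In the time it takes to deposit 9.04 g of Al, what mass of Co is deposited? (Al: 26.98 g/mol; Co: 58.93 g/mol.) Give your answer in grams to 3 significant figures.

29.6 g

n(Al) = 9.04 / 26.98 = 0.3351 mol
Al³⁺ + 3e⁻ → Al, so n(e⁻) = 3 × 0.3351 = 1.005 mol
In series, the same 1.005 mol of electrons flows through the second cell.
Co²⁺ + 2e⁻ → Co, so n(Co) = 1.005 / 2 = 0.5025 mol
m(Co) = 0.5025 × 58.93 = 29.6 g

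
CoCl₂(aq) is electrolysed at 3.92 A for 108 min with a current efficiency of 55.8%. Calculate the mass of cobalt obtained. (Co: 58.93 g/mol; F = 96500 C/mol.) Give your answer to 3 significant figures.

Q = 3.92 × 6480 = 25400 C
n(e⁻) = 25400 / 96500 = 0.2632 mol
Co²⁺ + 2e⁻ → Co, so theoretical m(Co) = 0.1316 × 58.93 = 7.755 g
Actual mass = 55.8% × 7.755 = 4.33 g

4.33 g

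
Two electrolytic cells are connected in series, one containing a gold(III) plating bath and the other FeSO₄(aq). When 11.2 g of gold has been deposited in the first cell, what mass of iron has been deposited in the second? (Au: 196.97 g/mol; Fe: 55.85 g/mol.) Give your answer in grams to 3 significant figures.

n(Au) = 11.2 / 196.97 = 0.05686 mol
Au³⁺ + 3e⁻ → Au, so n(e⁻) = 3 × 0.05686 = 0.1706 mol
Same current for the same time ⇒ same n(e⁻) = 0.1706 mol in both cells.
Fe²⁺ + 2e⁻ → Fe, so n(Fe) = 0.1706 / 2 = 0.08530 mol
m(Fe) = 0.08530 × 55.85 = 4.76 g

4.76 g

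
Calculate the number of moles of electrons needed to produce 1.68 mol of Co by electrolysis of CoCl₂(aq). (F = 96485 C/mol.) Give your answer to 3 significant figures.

Co²⁺ + 2e⁻ → Co, so n(e⁻) = 2 × 1.68 = 3.360 mol

3.36 mol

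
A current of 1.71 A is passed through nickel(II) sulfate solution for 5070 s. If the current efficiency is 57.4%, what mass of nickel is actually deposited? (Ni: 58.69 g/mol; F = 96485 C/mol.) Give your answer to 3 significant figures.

Q = 1.71 × 5070 = 8670 C
n(e⁻) = 8670 / 96485 = 0.08986 mol
Ni²⁺ + 2e⁻ → Ni, so theoretical m(Ni) = 0.04493 × 58.69 = 2.637 g
Actual mass = 57.4% × 2.637 = 1.51 g

1.51 g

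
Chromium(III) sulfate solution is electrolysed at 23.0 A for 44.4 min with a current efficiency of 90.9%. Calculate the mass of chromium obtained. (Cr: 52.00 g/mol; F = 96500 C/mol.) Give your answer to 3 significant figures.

Q = 23.0 × 2664 = 61270 C
n(e⁻) = 61270 / 96500 = 0.6349 mol
Cr³⁺ + 3e⁻ → Cr, so theoretical m(Cr) = 0.2116 × 52.00 = 11.00 g
Actual mass = 90.9% × 11.00 = 10.0 g

10.0 g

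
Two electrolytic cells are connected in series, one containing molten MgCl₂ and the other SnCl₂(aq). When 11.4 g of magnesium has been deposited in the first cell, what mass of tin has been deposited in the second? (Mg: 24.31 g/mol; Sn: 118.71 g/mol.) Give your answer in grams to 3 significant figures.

n(Mg) = 11.4 / 24.31 = 0.4689 mol
Mg²⁺ + 2e⁻ → Mg, so n(e⁻) = 2 × 0.4689 = 0.9378 mol
Since the cells are in series, n(e⁻) in the Sn cell is also 0.9378 mol.
Sn²⁺ + 2e⁻ → Sn, so n(Sn) = 0.9378 / 2 = 0.4689 mol
m(Sn) = 0.4689 × 118.71 = 55.7 g

55.7 g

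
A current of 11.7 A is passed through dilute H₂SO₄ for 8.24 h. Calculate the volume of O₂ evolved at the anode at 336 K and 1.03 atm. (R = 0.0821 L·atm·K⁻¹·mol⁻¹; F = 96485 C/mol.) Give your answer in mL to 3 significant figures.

24100 mL

Q = It = 11.7 × 29664 = 3.471×10^5 C
n(e⁻) = 3.471×10^5 / 96485 = 3.597 mol
2H₂O → O₂ + 4H⁺ + 4e⁻, so n(O₂) = 3.597 / 4 = 0.8993 mol
V = nRT/P = 0.8993 × 0.0821 × 336 / 1.03 = 24.09 L
= 24100 mL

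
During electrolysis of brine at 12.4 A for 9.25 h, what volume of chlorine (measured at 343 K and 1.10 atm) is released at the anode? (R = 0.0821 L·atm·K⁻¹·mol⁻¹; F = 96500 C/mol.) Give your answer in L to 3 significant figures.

Q = 12.4 A × 33300 s = 4.129×10^5 C
n(e⁻) = Q/F = 4.129×10^5/96500 = 4.279 mol
2Cl⁻ → Cl₂ + 2e⁻, so n(Cl₂) = 4.279 / 2 = 2.140 mol
V = nRT/P = 2.140 × 0.0821 × 343 / 1.10 = 54.78 L

54.8 L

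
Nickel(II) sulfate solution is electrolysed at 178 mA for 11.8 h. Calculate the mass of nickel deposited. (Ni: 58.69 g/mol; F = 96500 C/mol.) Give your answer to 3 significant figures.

Q = It = 0.178 × 42480 = 7561 C
Moles of electrons = 7561 / 96500 = 0.07835 mol
Ni²⁺ + 2e⁻ → Ni, so n(Ni) = 0.07835 / 2 = 0.03918 mol
m = 0.03918 × 58.69 = 2.30 g

2.30 g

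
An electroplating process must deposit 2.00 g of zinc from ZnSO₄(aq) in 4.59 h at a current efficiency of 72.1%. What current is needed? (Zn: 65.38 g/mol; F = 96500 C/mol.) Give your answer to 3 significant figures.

n(Zn) = 2.00 / 65.38 = 0.03059 mol
Zn²⁺ + 2e⁻ → Zn, so n(e⁻) = 2 × 0.03059 = 0.06118 mol
Q = 0.06118 × 96500 / 0.721 = 8188 C
I = Q / t = 8188 / 16524 s = 0.496 A

0.496 A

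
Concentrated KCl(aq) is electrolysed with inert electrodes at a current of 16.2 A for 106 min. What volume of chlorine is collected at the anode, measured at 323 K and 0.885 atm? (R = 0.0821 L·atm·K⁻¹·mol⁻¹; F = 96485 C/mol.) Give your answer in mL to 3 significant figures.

Charge passed = 16.2 × 6360 = 1.030×10^5 C
Moles of electrons = 1.030×10^5 / 96485 = 1.068 mol
2Cl⁻ → Cl₂ + 2e⁻, so n(Cl₂) = 1.068 / 2 = 0.5340 mol
V = nRT/P = 0.5340 × 0.0821 × 323 / 0.885 = 16.00 L
= 16000 mL

16000 mL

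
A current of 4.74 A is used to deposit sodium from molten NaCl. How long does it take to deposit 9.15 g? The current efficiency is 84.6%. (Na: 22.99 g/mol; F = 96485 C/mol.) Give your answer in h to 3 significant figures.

n(Na) = 9.15 / 22.99 = 0.3980 mol
Na⁺ + e⁻ → Na, so n(e⁻) = 0.3980 mol
Q = 0.3980 × 96485 / 0.846 = 45390 C
t = Q / I = 45390 / 4.74 = 9576 s = 2.66 h

2.66 h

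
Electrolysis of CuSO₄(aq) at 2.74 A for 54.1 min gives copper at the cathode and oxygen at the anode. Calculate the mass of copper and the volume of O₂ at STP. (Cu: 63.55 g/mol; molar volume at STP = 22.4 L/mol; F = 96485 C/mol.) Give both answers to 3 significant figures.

Q = 2.74 × 3246 = 8894 C; n(e⁻) = 8894 / 96485 = 0.09218 mol
Cathode: Cu²⁺ + 2e⁻ → Cu → n(Cu) = 0.09218/2 = 0.04609 mol → 2.93 g
Anode: 2H₂O → O₂ + 4H⁺ + 4e⁻ → n(O₂) = 0.09218/4 = 0.02305 mol → 0.516 L

2.93 g Cu; 0.516 L O₂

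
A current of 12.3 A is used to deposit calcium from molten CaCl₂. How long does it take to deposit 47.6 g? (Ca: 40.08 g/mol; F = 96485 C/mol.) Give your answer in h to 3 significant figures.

n(Ca) = 47.6 / 40.08 = 1.188 mol
Ca²⁺ + 2e⁻ → Ca, so n(e⁻) = 2 × 1.188 = 2.376 mol
Q = 2.376 × 96485 = 2.292×10^5 C
t = Q / I = 2.292×10^5 / 12.3 = 18630 s = 5.18 h

5.18 h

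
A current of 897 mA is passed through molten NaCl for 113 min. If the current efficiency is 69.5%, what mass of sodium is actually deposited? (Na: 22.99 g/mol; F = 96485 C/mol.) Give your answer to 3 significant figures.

1.01 g

Q = 0.897 × 6780 = 6082 C
n(e⁻) = 6082 / 96485 = 0.06304 mol
Na⁺ + e⁻ → Na, so theoretical m(Na) = 0.06304 × 22.99 = 1.449 g
Actual mass = 69.5% × 1.449 = 1.01 g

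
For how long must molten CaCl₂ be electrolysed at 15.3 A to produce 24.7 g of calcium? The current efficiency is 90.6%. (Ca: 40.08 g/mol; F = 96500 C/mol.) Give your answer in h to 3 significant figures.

2.38 h

n(Ca) = 24.7 / 40.08 = 0.6163 mol
Ca²⁺ + 2e⁻ → Ca, so n(e⁻) = 2 × 0.6163 = 1.233 mol
Q = 1.233 × 96500 / 0.906 = 1.313×10^5 C
t = Q / I = 1.313×10^5 / 15.3 = 8582 s = 2.38 h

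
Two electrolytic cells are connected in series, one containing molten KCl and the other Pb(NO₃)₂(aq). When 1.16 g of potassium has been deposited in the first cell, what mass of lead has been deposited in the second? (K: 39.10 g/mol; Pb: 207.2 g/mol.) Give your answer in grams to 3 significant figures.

n(K) = 1.16 / 39.10 = 0.02967 mol
K⁺ + e⁻ → K, so n(e⁻) = 0.02967 mol
Since the cells are in series, n(e⁻) in the Pb cell is also 0.02967 mol.
Pb²⁺ + 2e⁻ → Pb, so n(Pb) = 0.02967 / 2 = 0.01484 mol
m(Pb) = 0.01484 × 207.2 = 3.07 g

3.07 g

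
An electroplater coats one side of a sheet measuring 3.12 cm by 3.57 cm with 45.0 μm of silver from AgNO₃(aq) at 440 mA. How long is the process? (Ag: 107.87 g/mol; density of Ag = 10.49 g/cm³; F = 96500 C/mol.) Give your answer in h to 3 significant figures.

Plated area = 3.12 × 3.57 = 11.14 cm²
Volume = 11.14 × 45.0×10⁻⁴ cm = 0.05013 cm³
m(Ag) = 0.05013 × 10.49 = 0.5259 g
n(Ag) = 0.5259 / 107.87 = 0.004875 mol; n(e⁻) = 0.004875 mol
Q = 0.004875 × 96500 = 470.4 C
t = 470.4 / 0.440 = 1069 s = 0.297 h

0.297 h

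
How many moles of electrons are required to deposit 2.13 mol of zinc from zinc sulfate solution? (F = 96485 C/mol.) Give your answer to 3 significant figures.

Zn²⁺ + 2e⁻ → Zn, so n(e⁻) = 2 × 2.13 = 4.260 mol

4.26 mol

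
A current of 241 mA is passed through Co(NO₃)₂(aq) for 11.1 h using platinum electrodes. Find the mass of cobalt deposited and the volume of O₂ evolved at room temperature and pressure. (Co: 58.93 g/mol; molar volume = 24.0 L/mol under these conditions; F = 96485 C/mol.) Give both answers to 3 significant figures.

2.94 g Co; 0.599 L O₂

Q = 0.241 × 39960 = 9630 C; n(e⁻) = 9630 / 96485 = 0.09981 mol
Cathode: Co²⁺ + 2e⁻ → Co → n(Co) = 0.09981/2 = 0.04991 mol → 2.94 g
Anode: 2H₂O → O₂ + 4H⁺ + 4e⁻ → n(O₂) = 0.09981/4 = 0.02495 mol → 0.599 L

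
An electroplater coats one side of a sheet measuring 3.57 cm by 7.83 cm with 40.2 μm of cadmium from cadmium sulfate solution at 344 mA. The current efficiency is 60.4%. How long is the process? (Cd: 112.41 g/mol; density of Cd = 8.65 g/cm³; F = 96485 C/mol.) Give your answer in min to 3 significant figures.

134 min

Plated area = 3.57 × 7.83 = 27.95 cm²
Volume = 27.95 × 40.2×10⁻⁴ cm = 0.1124 cm³
m(Cd) = 0.1124 × 8.65 = 0.9723 g
n(Cd) = 0.9723 / 112.41 = 0.008650 mol; n(e⁻) = 2 × 0.008650 = 0.01730 mol
Q = 0.01730 × 96485 / 0.604 = 2764 C
t = 2764 / 0.344 = 8035 s = 134 min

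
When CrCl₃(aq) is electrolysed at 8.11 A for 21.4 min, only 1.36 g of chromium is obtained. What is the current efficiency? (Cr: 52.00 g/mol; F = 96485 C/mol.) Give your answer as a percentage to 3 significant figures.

Q = 8.11 × 1284 = 10410 C
n(e⁻) = 10410 / 96485 = 0.1079 mol
Cr³⁺ + 3e⁻ → Cr, so theoretical n(Cr) = 0.03597 mol → 1.870 g
Efficiency = 1.36 / 1.870 = 0.7273 = 72.7%

72.7%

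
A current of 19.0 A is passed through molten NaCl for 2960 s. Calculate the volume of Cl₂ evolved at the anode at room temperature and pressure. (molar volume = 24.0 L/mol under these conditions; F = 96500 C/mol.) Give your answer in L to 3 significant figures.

6.99 L

Charge passed = 19.0 × 2960 = 56240 C
n(e⁻) = 56240 / 96500 = 0.5828 mol
2Cl⁻ → Cl₂ + 2e⁻, so n(Cl₂) = 0.5828 / 2 = 0.2914 mol
V = 0.2914 × 24.0 = 6.994 L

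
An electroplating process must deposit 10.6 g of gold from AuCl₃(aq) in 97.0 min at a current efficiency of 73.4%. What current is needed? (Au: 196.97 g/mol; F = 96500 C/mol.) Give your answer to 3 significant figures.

3.65 A

n(Au) = 10.6 / 196.97 = 0.05382 mol
Au³⁺ + 3e⁻ → Au, so n(e⁻) = 3 × 0.05382 = 0.1615 mol
Q = 0.1615 × 96500 / 0.734 = 21230 C
I = Q / t = 21230 / 5820 s = 3.65 A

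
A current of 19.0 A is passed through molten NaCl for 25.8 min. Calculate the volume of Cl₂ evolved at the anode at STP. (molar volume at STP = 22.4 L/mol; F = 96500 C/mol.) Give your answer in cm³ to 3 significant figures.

3410 cm³

Q = It = 19.0 × 1548 = 29410 C
Moles of electrons = 29410 / 96500 = 0.3048 mol
2Cl⁻ → Cl₂ + 2e⁻, so n(Cl₂) = 0.3048 / 2 = 0.1524 mol
V = 0.1524 × 22.4 = 3.414 L
= 3410 cm³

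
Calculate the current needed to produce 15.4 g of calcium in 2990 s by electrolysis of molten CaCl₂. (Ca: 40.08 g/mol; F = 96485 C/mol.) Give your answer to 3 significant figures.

n(Ca) = 15.4 / 40.08 = 0.3842 mol
Ca²⁺ + 2e⁻ → Ca, so n(e⁻) = 2 × 0.3842 = 0.7684 mol
Q = 0.7684 × 96485 = 74140 C
I = Q / t = 74140 / 2990 s = 24.8 A

24.8 A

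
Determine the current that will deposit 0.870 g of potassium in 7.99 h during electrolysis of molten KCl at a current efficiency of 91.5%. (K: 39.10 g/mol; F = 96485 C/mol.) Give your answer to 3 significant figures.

n(K) = 0.870 / 39.10 = 0.02225 mol
K⁺ + e⁻ → K, so n(e⁻) = 0.02225 mol
Q = 0.02225 × 96485 / 0.915 = 2346 C
I = Q / t = 2346 / 28764 s = 0.0816 A

0.0816 A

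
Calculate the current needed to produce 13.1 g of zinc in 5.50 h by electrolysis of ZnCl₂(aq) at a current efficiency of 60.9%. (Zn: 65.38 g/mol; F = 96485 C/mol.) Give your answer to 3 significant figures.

n(Zn) = 13.1 / 65.38 = 0.2004 mol
Zn²⁺ + 2e⁻ → Zn, so n(e⁻) = 2 × 0.2004 = 0.4008 mol
Q = 0.4008 × 96485 / 0.609 = 63500 C
I = Q / t = 63500 / 19800 s = 3.21 A

3.21 A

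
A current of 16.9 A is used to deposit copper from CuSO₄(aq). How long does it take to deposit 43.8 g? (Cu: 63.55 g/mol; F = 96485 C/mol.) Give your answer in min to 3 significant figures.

n(Cu) = 43.8 / 63.55 = 0.6892 mol
Cu²⁺ + 2e⁻ → Cu, so n(e⁻) = 2 × 0.6892 = 1.378 mol
Q = 1.378 × 96485 = 1.330×10^5 C
t = Q / I = 1.330×10^5 / 16.9 = 7870 s = 131 min

131 min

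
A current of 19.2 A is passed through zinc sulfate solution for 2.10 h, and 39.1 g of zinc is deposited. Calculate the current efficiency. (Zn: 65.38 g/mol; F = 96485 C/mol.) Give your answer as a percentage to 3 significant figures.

79.5%

Q = 19.2 × 7560 = 1.452×10^5 C
n(e⁻) = 1.452×10^5 / 96485 = 1.505 mol
Zn²⁺ + 2e⁻ → Zn, so theoretical n(Zn) = 0.7525 mol → 49.20 g
Efficiency = 39.1 / 49.20 = 0.7947 = 79.5%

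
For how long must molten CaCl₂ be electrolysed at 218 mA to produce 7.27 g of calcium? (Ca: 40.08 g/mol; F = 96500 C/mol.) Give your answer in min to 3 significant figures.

2680 min

n(Ca) = 7.27 / 40.08 = 0.1814 mol
Ca²⁺ + 2e⁻ → Ca, so n(e⁻) = 2 × 0.1814 = 0.3628 mol
Q = 0.3628 × 96500 = 35010 C
t = Q / I = 35010 / 0.218 = 1.606×10^5 s = 2680 min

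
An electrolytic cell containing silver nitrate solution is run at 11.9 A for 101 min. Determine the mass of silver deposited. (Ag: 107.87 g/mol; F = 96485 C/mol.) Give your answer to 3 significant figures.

Q = It = 11.9 × 6060 = 72110 C
n(e⁻) = 72110 / 96485 = 0.7474 mol
Ag⁺ + e⁻ → Ag, so n(Ag) = 0.7474 mol
m = 0.7474 × 107.87 = 80.6 g

80.6 g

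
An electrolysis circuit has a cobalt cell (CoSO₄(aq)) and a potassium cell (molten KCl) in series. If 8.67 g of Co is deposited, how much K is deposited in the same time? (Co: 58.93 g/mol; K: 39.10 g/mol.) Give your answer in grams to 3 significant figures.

n(Co) = 8.67 / 58.93 = 0.1471 mol
Co²⁺ + 2e⁻ → Co, so n(e⁻) = 2 × 0.1471 = 0.2942 mol
Since the cells are in series, n(e⁻) in the K cell is also 0.2942 mol.
K⁺ + e⁻ → K, so n(K) = 0.2942 mol
m(K) = 0.2942 × 39.10 = 11.5 g

11.5 g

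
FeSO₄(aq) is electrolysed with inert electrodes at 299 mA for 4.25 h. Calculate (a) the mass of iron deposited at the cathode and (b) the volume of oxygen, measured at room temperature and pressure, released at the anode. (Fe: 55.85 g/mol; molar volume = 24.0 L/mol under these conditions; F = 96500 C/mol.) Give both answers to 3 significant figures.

1.32 g Fe; 0.284 L O₂

Q = 0.299 × 15300 = 4575 C; n(e⁻) = 4575 / 96500 = 0.04741 mol
Cathode: Fe²⁺ + 2e⁻ → Fe → n(Fe) = 0.04741/2 = 0.02371 mol → 1.32 g
Anode: 2H₂O → O₂ + 4H⁺ + 4e⁻ → n(O₂) = 0.04741/4 = 0.01185 mol → 0.284 L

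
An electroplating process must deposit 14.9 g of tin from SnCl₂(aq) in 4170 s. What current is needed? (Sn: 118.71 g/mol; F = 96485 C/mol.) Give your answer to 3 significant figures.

n(Sn) = 14.9 / 118.71 = 0.1255 mol
Sn²⁺ + 2e⁻ → Sn, so n(e⁻) = 2 × 0.1255 = 0.2510 mol
Q = 0.2510 × 96485 = 24220 C
I = Q / t = 24220 / 4170 s = 5.81 A

5.81 A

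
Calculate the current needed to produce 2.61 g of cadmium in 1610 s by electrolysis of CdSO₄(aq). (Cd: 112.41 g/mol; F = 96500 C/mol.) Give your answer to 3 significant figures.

n(Cd) = 2.61 / 112.41 = 0.02322 mol
Cd²⁺ + 2e⁻ → Cd, so n(e⁻) = 2 × 0.02322 = 0.04644 mol
Q = 0.04644 × 96500 = 4481 C
I = Q / t = 4481 / 1610 s = 2.78 A

2.78 A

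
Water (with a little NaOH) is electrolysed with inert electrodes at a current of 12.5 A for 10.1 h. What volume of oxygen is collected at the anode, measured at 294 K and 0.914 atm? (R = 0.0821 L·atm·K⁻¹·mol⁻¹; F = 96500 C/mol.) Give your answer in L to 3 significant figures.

31.1 L

Q = It = 12.5 × 36360 = 4.545×10^5 C
n(e⁻) = Q/F = 4.545×10^5/96500 = 4.710 mol
2H₂O → O₂ + 4H⁺ + 4e⁻, so n(O₂) = 4.710 / 4 = 1.178 mol
V = nRT/P = 1.178 × 0.0821 × 294 / 0.914 = 31.11 L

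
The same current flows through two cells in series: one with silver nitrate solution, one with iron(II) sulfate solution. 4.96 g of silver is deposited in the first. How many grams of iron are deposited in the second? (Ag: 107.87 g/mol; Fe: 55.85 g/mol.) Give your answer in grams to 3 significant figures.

n(Ag) = 4.96 / 107.87 = 0.04598 mol
Ag⁺ + e⁻ → Ag, so n(e⁻) = 0.04598 mol
Since the cells are in series, n(e⁻) in the Fe cell is also 0.04598 mol.
Fe²⁺ + 2e⁻ → Fe, so n(Fe) = 0.04598 / 2 = 0.02299 mol
m(Fe) = 0.02299 × 55.85 = 1.28 g

1.28 g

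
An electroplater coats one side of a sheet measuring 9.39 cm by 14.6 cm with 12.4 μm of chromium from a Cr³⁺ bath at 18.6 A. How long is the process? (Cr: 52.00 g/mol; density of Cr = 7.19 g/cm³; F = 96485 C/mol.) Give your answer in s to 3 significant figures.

Plated area = 9.39 × 14.6 = 137.1 cm²
Volume = 137.1 × 12.4×10⁻⁴ cm = 0.1700 cm³
m(Cr) = 0.1700 × 7.19 = 1.222 g
n(Cr) = 1.222 / 52.00 = 0.02350 mol; n(e⁻) = 3 × 0.02350 = 0.07050 mol
Q = 0.07050 × 96485 = 6802 C
t = 6802 / 18.6 = 365.7 s

366 s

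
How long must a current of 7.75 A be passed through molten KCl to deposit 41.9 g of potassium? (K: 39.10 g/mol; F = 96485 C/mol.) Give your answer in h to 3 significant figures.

3.71 h

n(K) = 41.9 / 39.10 = 1.072 mol
K⁺ + e⁻ → K, so n(e⁻) = 1.072 mol
Q = 1.072 × 96485 = 1.034×10^5 C
t = Q / I = 1.034×10^5 / 7.75 = 13340 s = 3.71 h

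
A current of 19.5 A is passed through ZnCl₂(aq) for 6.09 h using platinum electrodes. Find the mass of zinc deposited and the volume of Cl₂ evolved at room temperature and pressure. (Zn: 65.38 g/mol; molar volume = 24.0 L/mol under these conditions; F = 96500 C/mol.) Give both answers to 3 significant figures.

Q = 19.5 × 21924 = 4.275×10^5 C; n(e⁻) = 4.275×10^5 / 96500 = 4.430 mol
Cathode: Zn²⁺ + 2e⁻ → Zn → n(Zn) = 4.430/2 = 2.215 mol → 145 g
Anode: 2Cl⁻ → Cl₂ + 2e⁻ → n(Cl₂) = 4.430/2 = 2.215 mol → 53.2 L

145 g Zn; 53.2 L Cl₂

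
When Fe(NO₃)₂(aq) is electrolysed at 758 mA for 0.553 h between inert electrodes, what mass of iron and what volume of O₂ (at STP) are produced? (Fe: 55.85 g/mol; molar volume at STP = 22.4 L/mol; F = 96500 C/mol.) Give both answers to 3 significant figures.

0.437 g Fe; 0.0876 L O₂

Q = 0.758 × 1990.8 = 1509 C; n(e⁻) = 1509 / 96500 = 0.01564 mol
Cathode: Fe²⁺ + 2e⁻ → Fe → n(Fe) = 0.01564/2 = 0.007820 mol → 0.437 g
Anode: 2H₂O → O₂ + 4H⁺ + 4e⁻ → n(O₂) = 0.01564/4 = 0.003910 mol → 0.0876 L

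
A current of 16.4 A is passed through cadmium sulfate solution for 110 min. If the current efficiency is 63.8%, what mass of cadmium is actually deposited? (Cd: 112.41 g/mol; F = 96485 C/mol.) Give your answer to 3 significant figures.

Q = 16.4 × 6600 = 1.082×10^5 C
n(e⁻) = 1.082×10^5 / 96485 = 1.121 mol
Cd²⁺ + 2e⁻ → Cd, so theoretical m(Cd) = 0.5605 × 112.41 = 63.01 g
Actual mass = 63.8% × 63.01 = 40.2 g

40.2 g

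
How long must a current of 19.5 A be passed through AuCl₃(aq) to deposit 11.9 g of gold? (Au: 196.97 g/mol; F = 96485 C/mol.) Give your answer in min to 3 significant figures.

14.9 min

n(Au) = 11.9 / 196.97 = 0.06042 mol
Au³⁺ + 3e⁻ → Au, so n(e⁻) = 3 × 0.06042 = 0.1813 mol
Q = 0.1813 × 96485 = 17490 C
t = Q / I = 17490 / 19.5 = 896.9 s = 14.9 min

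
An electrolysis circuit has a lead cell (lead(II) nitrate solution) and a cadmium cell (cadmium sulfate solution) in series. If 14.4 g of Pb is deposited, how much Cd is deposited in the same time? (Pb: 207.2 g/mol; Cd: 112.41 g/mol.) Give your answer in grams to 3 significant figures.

n(Pb) = 14.4 / 207.2 = 0.06950 mol
Pb²⁺ + 2e⁻ → Pb, so n(e⁻) = 2 × 0.06950 = 0.1390 mol
Since the cells are in series, n(e⁻) in the Cd cell is also 0.1390 mol.
Cd²⁺ + 2e⁻ → Cd, so n(Cd) = 0.1390 / 2 = 0.06950 mol
m(Cd) = 0.06950 × 112.41 = 7.81 g

7.81 g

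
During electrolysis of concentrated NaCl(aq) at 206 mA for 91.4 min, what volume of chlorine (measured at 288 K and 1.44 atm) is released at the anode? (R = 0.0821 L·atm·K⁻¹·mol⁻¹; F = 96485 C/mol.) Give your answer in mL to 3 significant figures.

96.1 mL

Charge passed = 0.206 × 5484 = 1130 C
n(e⁻) = Q/F = 1130/96485 = 0.01171 mol
2Cl⁻ → Cl₂ + 2e⁻, so n(Cl₂) = 0.01171 / 2 = 0.005855 mol
V = nRT/P = 0.005855 × 0.0821 × 288 / 1.44 = 0.09614 L
= 96.1 mL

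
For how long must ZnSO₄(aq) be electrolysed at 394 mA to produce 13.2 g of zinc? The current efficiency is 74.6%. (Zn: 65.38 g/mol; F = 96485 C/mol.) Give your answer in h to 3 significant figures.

n(Zn) = 13.2 / 65.38 = 0.2019 mol
Zn²⁺ + 2e⁻ → Zn, so n(e⁻) = 2 × 0.2019 = 0.4038 mol
Q = 0.4038 × 96485 / 0.746 = 52230 C
t = Q / I = 52230 / 0.394 = 1.326×10^5 s = 36.8 h

36.8 h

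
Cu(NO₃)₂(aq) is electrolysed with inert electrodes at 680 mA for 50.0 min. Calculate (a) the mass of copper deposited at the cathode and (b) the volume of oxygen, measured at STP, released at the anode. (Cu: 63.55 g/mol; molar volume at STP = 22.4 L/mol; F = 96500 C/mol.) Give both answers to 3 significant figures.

Q = 0.680 × 3000 = 2040 C; n(e⁻) = 2040 / 96500 = 0.02114 mol
Cathode: Cu²⁺ + 2e⁻ → Cu → n(Cu) = 0.02114/2 = 0.01057 mol → 0.672 g
Anode: 2H₂O → O₂ + 4H⁺ + 4e⁻ → n(O₂) = 0.02114/4 = 0.005285 mol → 0.118 L

0.672 g Cu; 0.118 L O₂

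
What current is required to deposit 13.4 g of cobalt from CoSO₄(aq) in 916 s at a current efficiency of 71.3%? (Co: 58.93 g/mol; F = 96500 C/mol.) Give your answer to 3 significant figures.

67.2 A

n(Co) = 13.4 / 58.93 = 0.2274 mol
Co²⁺ + 2e⁻ → Co, so n(e⁻) = 2 × 0.2274 = 0.4548 mol
Q = 0.4548 × 96500 / 0.713 = 61550 C
I = Q / t = 61550 / 916 s = 67.2 A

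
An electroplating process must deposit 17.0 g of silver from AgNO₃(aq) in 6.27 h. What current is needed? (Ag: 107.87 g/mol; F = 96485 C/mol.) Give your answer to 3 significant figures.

n(Ag) = 17.0 / 107.87 = 0.1576 mol
Ag⁺ + e⁻ → Ag, so n(e⁻) = 0.1576 mol
Q = 0.1576 × 96485 = 15210 C
I = Q / t = 15210 / 22572 s = 0.674 A

0.674 A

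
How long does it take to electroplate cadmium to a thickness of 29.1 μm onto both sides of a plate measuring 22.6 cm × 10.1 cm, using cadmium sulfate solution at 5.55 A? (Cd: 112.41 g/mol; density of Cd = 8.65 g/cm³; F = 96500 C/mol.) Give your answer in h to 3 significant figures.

Plated area = 2 × 22.6 × 10.1 = 456.5 cm²
Volume = 456.5 × 29.1×10⁻⁴ cm = 1.328 cm³
m(Cd) = 1.328 × 8.65 = 11.49 g
n(Cd) = 11.49 / 112.41 = 0.1022 mol; n(e⁻) = 2 × 0.1022 = 0.2044 mol
Q = 0.2044 × 96500 = 19720 C
t = 19720 / 5.55 = 3553 s = 0.987 h

0.987 h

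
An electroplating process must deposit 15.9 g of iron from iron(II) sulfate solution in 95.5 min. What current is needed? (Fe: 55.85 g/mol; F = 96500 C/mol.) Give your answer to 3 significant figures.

n(Fe) = 15.9 / 55.85 = 0.2847 mol
Fe²⁺ + 2e⁻ → Fe, so n(e⁻) = 2 × 0.2847 = 0.5694 mol
Q = 0.5694 × 96500 = 54950 C
I = Q / t = 54950 / 5730 s = 9.59 A

9.59 A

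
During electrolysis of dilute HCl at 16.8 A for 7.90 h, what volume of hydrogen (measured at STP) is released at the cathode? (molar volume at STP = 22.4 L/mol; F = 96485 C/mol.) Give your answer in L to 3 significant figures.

Q = 16.8 A × 28440 s = 4.778×10^5 C
n(e⁻) = Q/F = 4.778×10^5/96485 = 4.952 mol
2H⁺ + 2e⁻ → H₂, so n(H₂) = 4.952 / 2 = 2.476 mol
V = 2.476 × 22.4 = 55.46 L

55.5 L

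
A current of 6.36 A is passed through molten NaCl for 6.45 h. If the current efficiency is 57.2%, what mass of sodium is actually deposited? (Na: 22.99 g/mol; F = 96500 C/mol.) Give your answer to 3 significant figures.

Q = 6.36 × 23220 = 1.477×10^5 C
n(e⁻) = 1.477×10^5 / 96500 = 1.531 mol
Na⁺ + e⁻ → Na, so theoretical m(Na) = 1.531 × 22.99 = 35.20 g
Actual mass = 57.2% × 35.20 = 20.1 g

20.1 g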